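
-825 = -825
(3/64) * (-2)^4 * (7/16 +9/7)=579/448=1.29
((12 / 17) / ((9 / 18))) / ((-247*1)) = -0.01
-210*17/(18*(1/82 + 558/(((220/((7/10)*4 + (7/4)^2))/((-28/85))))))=4561865000/112382211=40.59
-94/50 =-1.88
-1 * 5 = -5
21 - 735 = -714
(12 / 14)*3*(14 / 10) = 18 / 5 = 3.60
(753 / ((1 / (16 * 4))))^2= 2322468864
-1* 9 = -9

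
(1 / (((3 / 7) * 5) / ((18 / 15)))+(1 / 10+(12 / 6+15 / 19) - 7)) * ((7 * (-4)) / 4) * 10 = 23611 / 95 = 248.54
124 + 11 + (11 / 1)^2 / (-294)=39569 / 294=134.59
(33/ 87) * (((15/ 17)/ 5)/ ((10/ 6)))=99/ 2465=0.04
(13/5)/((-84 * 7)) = -13/2940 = -0.00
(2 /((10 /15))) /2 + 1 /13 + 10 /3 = 383 /78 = 4.91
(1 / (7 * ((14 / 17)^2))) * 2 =289 / 686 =0.42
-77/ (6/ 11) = -847/ 6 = -141.17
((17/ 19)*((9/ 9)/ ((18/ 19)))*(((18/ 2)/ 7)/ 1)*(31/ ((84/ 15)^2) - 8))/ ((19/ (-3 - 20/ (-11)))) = 1214837/ 2293984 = 0.53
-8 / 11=-0.73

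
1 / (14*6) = 1 / 84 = 0.01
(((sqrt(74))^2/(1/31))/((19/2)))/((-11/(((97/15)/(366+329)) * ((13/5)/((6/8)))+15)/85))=-183342779324/6536475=-28049.18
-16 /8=-2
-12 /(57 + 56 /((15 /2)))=-180 /967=-0.19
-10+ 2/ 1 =-8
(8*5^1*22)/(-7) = -880/7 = -125.71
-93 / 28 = -3.32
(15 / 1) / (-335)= -3 / 67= -0.04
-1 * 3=-3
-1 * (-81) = 81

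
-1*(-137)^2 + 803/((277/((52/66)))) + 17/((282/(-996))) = -735316709/39057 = -18826.76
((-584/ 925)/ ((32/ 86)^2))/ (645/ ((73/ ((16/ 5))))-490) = 9853321/ 997697600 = 0.01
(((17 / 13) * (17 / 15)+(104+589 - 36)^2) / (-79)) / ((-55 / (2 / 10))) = 19.87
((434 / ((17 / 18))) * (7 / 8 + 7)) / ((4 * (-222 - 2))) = -17577 / 4352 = -4.04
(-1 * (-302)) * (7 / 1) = 2114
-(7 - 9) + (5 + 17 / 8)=9.12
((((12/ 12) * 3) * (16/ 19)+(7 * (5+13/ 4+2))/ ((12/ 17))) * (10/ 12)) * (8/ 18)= 475025/ 12312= 38.58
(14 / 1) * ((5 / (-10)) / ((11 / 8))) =-56 / 11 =-5.09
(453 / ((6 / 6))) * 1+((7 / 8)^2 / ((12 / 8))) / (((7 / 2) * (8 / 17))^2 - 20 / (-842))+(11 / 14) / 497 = 50395109693219 / 111201308736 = 453.19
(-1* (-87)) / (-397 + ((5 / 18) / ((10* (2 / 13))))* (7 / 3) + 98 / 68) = -319464 / 1450945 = -0.22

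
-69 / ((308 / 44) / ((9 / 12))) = -207 / 28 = -7.39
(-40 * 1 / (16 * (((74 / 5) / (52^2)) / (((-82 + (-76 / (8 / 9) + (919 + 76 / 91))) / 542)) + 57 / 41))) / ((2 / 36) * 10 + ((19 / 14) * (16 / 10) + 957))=-574725571875 / 307602076185686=-0.00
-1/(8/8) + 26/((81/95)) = 29.49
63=63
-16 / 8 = -2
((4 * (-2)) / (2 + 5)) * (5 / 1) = -40 / 7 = -5.71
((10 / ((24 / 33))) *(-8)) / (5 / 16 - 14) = 1760 / 219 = 8.04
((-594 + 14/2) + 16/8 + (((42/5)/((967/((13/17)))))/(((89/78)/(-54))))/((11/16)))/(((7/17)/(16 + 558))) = -3863110647474/4733465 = -816127.43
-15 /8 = -1.88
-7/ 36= -0.19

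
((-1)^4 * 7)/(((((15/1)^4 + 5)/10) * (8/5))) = 35/40504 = 0.00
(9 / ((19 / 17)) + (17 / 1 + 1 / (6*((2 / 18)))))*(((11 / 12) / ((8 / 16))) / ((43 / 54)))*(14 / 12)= 233079 / 3268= 71.32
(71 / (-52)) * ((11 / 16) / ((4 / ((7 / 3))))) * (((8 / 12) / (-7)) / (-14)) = -781 / 209664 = -0.00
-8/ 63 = -0.13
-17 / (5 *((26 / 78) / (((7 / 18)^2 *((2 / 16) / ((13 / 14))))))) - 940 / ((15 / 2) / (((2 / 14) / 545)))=-1030585 / 4285008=-0.24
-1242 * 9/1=-11178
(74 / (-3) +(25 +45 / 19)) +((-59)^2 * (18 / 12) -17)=593621 / 114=5207.20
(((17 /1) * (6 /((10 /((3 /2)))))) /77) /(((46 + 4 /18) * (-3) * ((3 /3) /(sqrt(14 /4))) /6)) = -1377 * sqrt(14) /320320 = -0.02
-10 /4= -5 /2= -2.50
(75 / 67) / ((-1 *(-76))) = 75 / 5092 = 0.01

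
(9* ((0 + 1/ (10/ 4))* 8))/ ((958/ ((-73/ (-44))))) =1314/ 26345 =0.05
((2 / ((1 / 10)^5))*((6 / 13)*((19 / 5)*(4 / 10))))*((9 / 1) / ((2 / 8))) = 65664000 / 13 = 5051076.92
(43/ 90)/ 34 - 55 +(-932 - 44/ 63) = -21156199/ 21420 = -987.68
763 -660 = 103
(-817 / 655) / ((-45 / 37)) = 30229 / 29475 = 1.03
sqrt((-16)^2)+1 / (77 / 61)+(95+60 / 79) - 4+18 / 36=1326723 / 12166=109.05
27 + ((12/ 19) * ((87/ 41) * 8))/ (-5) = 24.86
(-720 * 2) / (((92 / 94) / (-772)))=26124480 / 23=1135846.96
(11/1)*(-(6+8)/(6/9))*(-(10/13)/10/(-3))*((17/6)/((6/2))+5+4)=-13783/234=-58.90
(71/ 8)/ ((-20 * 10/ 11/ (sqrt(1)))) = -781/ 1600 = -0.49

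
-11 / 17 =-0.65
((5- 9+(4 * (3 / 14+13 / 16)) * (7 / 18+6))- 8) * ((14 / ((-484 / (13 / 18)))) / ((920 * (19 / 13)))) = -1212913 / 5482287360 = -0.00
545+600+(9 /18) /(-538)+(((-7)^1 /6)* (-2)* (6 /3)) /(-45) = 1144.90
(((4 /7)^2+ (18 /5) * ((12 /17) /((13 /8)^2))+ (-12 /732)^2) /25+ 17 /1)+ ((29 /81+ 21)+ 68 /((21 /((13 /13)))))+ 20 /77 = 2444950534530436 /58341701793375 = 41.91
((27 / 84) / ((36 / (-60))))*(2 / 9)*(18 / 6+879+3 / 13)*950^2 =-8625643750 / 91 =-94787293.96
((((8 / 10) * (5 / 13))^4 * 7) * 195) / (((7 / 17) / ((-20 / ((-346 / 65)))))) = 3264000 / 29237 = 111.64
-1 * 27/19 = -27/19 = -1.42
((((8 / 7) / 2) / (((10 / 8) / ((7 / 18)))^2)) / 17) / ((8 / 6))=28 / 11475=0.00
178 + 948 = 1126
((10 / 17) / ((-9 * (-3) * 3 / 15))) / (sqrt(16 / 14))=25 * sqrt(14) / 918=0.10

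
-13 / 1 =-13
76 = 76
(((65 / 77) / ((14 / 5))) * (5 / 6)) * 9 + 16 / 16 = 7031 / 2156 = 3.26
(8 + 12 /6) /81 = 10 /81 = 0.12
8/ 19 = 0.42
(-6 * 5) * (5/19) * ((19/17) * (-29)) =4350/17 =255.88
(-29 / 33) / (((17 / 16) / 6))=-928 / 187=-4.96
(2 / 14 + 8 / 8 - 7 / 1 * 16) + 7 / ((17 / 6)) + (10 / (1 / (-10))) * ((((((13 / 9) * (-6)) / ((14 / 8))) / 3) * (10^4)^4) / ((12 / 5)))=2209999999999999651754 / 3213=687830687830687722.30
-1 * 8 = -8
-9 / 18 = -1 / 2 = -0.50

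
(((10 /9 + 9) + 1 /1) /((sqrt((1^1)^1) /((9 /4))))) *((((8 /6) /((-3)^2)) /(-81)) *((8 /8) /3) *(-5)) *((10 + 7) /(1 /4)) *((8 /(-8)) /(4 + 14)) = -17000 /59049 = -0.29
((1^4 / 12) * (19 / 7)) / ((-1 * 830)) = -19 / 69720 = -0.00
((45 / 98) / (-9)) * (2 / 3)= -5 / 147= -0.03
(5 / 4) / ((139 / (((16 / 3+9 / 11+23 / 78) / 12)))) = 27655 / 5724576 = 0.00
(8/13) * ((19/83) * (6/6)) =152/1079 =0.14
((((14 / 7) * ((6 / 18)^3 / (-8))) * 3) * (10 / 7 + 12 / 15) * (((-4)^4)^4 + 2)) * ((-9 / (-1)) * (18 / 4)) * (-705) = 106281113272659 / 14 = 7591508090904.21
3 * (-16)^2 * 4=3072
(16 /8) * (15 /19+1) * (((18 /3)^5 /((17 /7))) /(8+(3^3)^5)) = 31104 /38947055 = 0.00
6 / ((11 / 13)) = 78 / 11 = 7.09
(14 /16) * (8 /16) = 7 /16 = 0.44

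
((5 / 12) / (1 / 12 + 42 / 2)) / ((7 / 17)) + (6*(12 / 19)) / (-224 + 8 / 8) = 232633 / 7503727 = 0.03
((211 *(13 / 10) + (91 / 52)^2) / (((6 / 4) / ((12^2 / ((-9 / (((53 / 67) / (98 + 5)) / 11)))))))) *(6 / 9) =-4704068 / 3415995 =-1.38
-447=-447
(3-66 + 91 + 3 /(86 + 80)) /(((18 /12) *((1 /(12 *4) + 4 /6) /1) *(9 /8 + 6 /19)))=11311232 /599841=18.86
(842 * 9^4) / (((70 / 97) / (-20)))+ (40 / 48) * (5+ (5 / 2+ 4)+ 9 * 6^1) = -153103692.27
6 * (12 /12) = 6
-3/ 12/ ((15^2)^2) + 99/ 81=247499/ 202500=1.22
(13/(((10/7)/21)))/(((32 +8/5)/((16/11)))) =91/11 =8.27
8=8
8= 8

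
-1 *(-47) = 47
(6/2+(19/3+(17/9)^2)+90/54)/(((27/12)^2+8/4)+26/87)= 547520/276669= 1.98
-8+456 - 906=-458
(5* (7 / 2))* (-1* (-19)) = 665 / 2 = 332.50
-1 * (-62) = 62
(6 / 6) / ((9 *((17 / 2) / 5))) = 10 / 153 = 0.07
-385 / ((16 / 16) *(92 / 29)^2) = -323785 / 8464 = -38.25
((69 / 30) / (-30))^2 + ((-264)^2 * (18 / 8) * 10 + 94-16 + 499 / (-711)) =1238907470199 / 790000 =1568237.30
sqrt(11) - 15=-11.68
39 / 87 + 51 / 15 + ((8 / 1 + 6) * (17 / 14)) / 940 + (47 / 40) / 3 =696443 / 163560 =4.26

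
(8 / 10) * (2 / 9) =8 / 45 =0.18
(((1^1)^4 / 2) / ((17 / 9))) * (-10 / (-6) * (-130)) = -975 / 17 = -57.35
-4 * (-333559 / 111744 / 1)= 333559 / 27936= 11.94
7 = 7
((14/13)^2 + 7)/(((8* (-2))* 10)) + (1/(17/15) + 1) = 841837/459680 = 1.83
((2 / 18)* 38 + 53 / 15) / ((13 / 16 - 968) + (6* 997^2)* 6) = 5584 / 25764016905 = 0.00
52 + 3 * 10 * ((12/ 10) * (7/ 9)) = 80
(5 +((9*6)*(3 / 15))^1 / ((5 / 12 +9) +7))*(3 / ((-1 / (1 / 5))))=-3.39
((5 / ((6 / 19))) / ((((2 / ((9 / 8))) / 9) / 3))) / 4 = 7695 / 128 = 60.12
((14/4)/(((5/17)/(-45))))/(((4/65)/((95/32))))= -6613425/256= -25833.69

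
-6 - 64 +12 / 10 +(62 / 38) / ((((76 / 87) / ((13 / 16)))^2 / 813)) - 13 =149702837639 / 140472320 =1065.71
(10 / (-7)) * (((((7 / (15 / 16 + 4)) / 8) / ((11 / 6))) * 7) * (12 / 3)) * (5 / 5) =-3360 / 869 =-3.87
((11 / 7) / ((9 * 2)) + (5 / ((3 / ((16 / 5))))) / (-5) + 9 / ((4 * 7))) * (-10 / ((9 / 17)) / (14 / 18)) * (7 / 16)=14093 / 2016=6.99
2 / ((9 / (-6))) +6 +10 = 44 / 3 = 14.67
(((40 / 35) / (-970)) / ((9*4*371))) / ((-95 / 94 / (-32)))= -3008 / 1076910975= -0.00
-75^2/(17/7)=-39375/17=-2316.18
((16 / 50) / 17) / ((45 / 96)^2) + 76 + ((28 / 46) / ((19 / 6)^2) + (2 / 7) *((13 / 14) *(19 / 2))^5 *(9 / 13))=10642.51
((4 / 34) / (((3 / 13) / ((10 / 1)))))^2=67600 / 2601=25.99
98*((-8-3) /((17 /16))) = -17248 /17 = -1014.59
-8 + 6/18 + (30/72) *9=-47/12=-3.92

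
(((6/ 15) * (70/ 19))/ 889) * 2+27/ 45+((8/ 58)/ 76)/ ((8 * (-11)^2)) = 204336723/ 338688680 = 0.60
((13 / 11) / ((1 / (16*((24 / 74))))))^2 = 6230016 / 165649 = 37.61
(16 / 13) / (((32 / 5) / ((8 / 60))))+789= 30772 / 39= 789.03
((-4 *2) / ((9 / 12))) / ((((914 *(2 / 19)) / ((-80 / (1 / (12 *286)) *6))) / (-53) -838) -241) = 4423710720 / 447485987063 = 0.01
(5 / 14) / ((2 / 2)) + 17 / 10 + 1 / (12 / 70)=1657 / 210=7.89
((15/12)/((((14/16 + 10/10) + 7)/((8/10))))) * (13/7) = 104/497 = 0.21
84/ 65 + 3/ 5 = 123/ 65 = 1.89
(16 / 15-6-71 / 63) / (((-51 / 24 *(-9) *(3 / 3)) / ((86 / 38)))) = -656696 / 915705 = -0.72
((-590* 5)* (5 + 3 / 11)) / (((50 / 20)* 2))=-34220 / 11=-3110.91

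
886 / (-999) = -886 / 999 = -0.89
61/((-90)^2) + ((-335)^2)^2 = 102015050062561/8100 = 12594450625.01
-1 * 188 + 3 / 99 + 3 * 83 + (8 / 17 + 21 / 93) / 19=20178293 / 330429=61.07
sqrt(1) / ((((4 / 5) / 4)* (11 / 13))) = 65 / 11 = 5.91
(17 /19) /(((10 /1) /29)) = 493 /190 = 2.59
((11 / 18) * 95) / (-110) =-19 / 36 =-0.53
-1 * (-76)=76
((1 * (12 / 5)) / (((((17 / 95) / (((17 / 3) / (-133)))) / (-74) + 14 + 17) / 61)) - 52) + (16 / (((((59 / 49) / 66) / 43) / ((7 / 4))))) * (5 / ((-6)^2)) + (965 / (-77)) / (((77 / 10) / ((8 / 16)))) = 109953618498323 / 12059034603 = 9117.95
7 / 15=0.47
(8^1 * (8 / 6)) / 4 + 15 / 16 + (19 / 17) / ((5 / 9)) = 22913 / 4080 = 5.62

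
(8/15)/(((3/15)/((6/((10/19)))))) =152/5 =30.40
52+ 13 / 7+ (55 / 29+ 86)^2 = 45798864 / 5887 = 7779.66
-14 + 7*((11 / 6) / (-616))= -673 / 48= -14.02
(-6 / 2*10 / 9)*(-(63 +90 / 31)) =6810 / 31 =219.68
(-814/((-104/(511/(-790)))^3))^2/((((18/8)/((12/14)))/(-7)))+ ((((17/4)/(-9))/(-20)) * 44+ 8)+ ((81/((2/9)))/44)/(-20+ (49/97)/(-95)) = 1512994446038261579649951825589231987/175423828900095272914791948288000000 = 8.62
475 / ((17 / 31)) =14725 / 17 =866.18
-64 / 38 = -32 / 19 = -1.68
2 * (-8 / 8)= -2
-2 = -2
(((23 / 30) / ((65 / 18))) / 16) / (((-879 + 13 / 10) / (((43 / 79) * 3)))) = -8901 / 360559160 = -0.00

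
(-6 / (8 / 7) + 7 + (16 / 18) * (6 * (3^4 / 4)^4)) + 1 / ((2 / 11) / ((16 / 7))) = 100443953 / 112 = 896821.01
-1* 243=-243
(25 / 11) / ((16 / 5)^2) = 625 / 2816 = 0.22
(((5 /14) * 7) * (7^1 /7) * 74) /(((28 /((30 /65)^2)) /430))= 715950 /1183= 605.20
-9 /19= -0.47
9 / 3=3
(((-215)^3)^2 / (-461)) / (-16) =98771297640625 / 7376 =13390902608.54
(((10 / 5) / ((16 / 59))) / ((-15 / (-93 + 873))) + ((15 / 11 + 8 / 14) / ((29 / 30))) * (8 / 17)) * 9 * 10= -1307005515 / 37961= -34430.22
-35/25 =-7/5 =-1.40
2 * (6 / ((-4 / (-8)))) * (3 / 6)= 12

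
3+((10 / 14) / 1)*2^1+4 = 59 / 7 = 8.43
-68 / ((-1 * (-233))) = -68 / 233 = -0.29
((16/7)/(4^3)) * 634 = 317/14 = 22.64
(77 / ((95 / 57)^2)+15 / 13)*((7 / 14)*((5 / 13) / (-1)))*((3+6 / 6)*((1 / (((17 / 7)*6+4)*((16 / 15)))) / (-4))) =24633 / 87880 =0.28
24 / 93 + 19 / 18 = 733 / 558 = 1.31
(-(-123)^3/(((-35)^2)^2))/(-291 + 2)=-1860867/433680625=-0.00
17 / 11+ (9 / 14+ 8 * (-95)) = -116703 / 154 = -757.81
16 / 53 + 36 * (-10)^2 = 190816 / 53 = 3600.30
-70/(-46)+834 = 19217/23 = 835.52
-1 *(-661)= 661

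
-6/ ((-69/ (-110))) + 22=286/ 23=12.43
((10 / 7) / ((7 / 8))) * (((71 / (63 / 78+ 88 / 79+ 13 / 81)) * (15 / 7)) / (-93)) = -66549600 / 51878407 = -1.28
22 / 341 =2 / 31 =0.06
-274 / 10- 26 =-267 / 5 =-53.40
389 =389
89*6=534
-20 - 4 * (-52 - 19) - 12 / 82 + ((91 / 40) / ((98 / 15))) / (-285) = 115102987 / 436240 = 263.85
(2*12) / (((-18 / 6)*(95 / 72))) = -576 / 95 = -6.06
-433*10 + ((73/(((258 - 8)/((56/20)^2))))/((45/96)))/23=-4668052322/1078125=-4329.79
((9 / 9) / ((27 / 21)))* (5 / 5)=7 / 9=0.78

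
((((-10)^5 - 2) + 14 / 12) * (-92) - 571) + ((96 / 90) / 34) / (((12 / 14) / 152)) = 7037626091 / 765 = 9199511.23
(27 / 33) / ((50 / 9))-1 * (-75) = 41331 / 550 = 75.15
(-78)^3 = -474552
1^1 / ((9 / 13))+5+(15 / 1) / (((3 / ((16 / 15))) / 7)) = 394 / 9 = 43.78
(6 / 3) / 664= 1 / 332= 0.00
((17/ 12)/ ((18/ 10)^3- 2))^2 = 4515625/ 33039504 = 0.14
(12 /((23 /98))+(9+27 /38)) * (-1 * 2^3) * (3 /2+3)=-2190.27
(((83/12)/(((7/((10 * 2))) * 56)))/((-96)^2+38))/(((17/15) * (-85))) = -415/1048367152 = -0.00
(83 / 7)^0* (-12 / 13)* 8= -96 / 13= -7.38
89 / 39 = 2.28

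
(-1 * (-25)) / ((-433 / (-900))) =22500 / 433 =51.96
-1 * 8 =-8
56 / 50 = 28 / 25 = 1.12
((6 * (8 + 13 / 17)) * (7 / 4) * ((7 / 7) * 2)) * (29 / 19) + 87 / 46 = 4202187 / 14858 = 282.82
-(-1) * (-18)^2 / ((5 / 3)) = 194.40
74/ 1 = 74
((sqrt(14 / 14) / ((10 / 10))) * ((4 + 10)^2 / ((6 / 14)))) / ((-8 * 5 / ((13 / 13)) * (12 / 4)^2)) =-343 / 270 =-1.27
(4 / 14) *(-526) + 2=-1038 / 7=-148.29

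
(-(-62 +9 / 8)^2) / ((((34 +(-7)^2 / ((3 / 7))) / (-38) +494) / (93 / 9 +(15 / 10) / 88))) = -24626443115 / 314665472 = -78.26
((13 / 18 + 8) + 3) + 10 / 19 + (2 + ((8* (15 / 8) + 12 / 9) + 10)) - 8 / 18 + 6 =15779 / 342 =46.14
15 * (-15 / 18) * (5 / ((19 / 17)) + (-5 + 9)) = -4025 / 38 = -105.92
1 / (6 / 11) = 11 / 6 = 1.83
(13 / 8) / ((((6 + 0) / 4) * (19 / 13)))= 169 / 228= 0.74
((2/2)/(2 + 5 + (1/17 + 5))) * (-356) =-6052/205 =-29.52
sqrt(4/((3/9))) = 2 *sqrt(3) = 3.46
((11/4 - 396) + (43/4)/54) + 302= -19667/216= -91.05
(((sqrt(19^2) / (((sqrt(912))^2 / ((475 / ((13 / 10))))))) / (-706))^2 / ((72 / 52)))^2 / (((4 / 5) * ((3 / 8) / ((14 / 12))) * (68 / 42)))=7795079345703125 / 460357960788877078167552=0.00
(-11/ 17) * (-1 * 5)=55/ 17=3.24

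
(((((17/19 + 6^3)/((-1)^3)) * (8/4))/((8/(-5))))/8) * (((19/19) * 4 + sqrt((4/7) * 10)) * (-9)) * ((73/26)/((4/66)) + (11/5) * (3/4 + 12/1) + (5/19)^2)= -9967694427/109744 - 9967694427 * sqrt(70)/1536416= -145106.17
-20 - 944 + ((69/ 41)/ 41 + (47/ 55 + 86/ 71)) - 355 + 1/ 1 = -8637923918/ 6564305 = -1315.89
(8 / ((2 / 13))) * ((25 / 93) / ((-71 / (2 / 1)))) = -2600 / 6603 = -0.39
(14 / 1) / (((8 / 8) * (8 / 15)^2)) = 1575 / 32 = 49.22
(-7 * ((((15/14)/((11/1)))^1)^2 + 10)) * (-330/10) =712155/308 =2312.19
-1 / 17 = -0.06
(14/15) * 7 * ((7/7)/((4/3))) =49/10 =4.90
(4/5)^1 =4/5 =0.80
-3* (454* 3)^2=-5565132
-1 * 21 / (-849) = 7 / 283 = 0.02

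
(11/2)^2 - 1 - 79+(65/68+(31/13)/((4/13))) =-2791/68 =-41.04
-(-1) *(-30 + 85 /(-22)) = -745 /22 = -33.86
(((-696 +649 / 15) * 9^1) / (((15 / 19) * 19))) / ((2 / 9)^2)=-793071 / 100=-7930.71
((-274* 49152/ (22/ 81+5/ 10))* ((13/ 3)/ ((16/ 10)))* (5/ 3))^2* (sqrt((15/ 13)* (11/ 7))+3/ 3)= 155179823835119616/ 25+11936909525778432* sqrt(15015)/ 175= 14565465370420835.82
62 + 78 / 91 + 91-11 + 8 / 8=1007 / 7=143.86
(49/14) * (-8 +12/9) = -70/3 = -23.33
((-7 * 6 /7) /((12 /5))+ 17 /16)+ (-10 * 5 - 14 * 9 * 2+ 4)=-4791 /16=-299.44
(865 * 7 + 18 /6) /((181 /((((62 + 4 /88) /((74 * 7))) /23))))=590655 /3388682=0.17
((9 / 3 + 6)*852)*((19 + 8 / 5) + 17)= 1441584 / 5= 288316.80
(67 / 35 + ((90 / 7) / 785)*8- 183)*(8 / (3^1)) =-7954768 / 16485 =-482.55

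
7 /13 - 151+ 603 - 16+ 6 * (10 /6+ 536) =47613 /13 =3662.54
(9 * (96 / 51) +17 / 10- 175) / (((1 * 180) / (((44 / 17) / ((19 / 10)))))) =-15389 / 13005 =-1.18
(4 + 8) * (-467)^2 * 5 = 13085340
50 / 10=5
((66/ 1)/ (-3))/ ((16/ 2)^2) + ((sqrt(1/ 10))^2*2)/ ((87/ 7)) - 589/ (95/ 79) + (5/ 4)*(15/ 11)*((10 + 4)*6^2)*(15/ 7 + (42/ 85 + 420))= 943845267701/ 2603040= 362593.46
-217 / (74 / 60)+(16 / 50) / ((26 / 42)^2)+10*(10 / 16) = -105588731 / 625300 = -168.86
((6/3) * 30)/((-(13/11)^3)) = -79860/2197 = -36.35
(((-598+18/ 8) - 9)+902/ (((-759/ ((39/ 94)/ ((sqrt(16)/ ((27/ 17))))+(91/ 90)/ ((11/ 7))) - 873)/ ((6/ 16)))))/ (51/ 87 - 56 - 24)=27097422877715/ 3557247048411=7.62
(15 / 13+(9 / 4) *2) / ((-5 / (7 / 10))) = -1029 / 1300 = -0.79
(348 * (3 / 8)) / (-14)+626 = 17267 / 28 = 616.68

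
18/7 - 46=-304/7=-43.43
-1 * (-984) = 984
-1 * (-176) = 176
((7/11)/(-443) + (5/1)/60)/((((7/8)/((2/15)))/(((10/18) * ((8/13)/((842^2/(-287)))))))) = -1570792/909471248829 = -0.00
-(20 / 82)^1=-10 / 41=-0.24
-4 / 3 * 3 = -4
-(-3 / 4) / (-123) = -1 / 164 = -0.01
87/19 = 4.58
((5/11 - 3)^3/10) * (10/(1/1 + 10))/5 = -21952/73205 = -0.30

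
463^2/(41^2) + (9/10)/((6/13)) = 129.47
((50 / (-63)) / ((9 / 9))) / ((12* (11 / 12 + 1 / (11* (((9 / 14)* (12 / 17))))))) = -550 / 9289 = -0.06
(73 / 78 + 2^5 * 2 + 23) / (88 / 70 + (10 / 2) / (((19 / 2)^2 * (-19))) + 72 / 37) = 60924415895 / 2217168096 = 27.48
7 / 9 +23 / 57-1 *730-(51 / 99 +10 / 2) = -1381282 / 1881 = -734.33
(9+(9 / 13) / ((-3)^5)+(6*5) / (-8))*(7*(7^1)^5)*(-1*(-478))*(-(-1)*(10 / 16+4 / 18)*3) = 12635913547957 / 16848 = 749994868.71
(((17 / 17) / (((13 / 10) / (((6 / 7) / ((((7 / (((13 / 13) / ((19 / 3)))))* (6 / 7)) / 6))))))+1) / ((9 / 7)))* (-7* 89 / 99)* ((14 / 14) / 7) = -169901 / 220077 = -0.77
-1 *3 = -3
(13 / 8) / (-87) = -13 / 696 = -0.02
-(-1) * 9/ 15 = 3/ 5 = 0.60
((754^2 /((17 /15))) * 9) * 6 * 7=3223485720 /17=189616807.06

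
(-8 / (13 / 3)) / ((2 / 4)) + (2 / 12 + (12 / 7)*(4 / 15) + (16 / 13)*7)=15143 / 2730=5.55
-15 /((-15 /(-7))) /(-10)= 7 /10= 0.70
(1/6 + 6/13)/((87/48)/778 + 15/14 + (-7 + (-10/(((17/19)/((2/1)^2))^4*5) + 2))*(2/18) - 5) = -0.01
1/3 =0.33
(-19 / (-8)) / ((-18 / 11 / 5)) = -1045 / 144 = -7.26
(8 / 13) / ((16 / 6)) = 3 / 13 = 0.23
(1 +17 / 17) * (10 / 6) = 10 / 3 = 3.33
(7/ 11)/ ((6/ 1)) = 7/ 66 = 0.11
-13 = -13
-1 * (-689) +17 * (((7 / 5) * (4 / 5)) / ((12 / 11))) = 52984 / 75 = 706.45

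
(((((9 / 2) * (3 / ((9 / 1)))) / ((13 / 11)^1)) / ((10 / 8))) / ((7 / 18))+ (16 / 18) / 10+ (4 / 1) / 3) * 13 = 16516 / 315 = 52.43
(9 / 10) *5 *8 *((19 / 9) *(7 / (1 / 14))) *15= 111720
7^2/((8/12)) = 147/2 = 73.50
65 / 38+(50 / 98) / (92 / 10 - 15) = 87615 / 53998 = 1.62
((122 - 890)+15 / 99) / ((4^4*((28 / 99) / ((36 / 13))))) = -684153 / 23296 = -29.37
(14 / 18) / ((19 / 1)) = 7 / 171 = 0.04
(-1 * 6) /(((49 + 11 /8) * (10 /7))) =-0.08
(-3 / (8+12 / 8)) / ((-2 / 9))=27 / 19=1.42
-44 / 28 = -11 / 7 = -1.57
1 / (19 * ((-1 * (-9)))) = 1 / 171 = 0.01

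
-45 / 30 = -3 / 2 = -1.50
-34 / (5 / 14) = -95.20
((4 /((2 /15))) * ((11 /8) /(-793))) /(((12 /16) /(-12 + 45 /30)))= 1155 /1586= 0.73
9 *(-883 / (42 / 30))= -5676.43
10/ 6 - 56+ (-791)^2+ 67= 1877081/ 3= 625693.67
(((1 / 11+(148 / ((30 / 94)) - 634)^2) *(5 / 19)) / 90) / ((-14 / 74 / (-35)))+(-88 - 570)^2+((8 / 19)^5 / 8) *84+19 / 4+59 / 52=64338193748310793 / 143403273585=448652.20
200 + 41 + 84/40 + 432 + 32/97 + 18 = 672627/970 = 693.43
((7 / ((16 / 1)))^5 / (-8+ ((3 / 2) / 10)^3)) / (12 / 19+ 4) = -300125 / 693501952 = -0.00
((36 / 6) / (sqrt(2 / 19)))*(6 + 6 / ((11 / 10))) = 378*sqrt(38) / 11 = 211.83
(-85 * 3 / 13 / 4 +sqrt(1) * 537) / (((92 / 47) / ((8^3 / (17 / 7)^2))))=88656288 / 3757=23597.63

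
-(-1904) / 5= 1904 / 5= 380.80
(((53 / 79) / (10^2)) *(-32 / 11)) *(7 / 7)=-424 / 21725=-0.02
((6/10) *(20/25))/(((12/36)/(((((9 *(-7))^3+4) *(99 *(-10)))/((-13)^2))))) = 1782306504/845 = 2109238.47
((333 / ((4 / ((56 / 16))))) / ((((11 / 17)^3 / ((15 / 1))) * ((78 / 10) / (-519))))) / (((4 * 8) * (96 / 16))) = -49530777975 / 8859136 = -5590.93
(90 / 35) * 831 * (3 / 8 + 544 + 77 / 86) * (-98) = -9820009269 / 86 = -114186154.29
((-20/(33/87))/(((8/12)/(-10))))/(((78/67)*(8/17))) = 825775/572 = 1443.66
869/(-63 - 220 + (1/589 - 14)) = -511841/174932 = -2.93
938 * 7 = 6566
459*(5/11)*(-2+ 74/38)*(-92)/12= 17595/209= 84.19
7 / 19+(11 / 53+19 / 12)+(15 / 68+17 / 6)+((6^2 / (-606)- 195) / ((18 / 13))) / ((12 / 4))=-41.75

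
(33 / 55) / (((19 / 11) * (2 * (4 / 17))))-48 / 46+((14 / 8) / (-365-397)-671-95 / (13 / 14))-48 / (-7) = -116173270333 / 151512270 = -766.76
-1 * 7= -7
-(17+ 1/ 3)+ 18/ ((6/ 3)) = -25/ 3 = -8.33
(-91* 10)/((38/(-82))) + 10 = 37500/19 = 1973.68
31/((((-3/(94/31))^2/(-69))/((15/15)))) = -203228/93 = -2185.25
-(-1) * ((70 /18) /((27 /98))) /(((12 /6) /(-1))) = -1715 /243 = -7.06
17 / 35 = 0.49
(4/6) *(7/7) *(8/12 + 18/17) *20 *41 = 144320/153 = 943.27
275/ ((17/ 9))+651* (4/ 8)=16017/ 34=471.09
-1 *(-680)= 680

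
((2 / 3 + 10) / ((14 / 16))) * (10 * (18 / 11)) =15360 / 77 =199.48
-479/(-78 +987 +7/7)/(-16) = 479/14560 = 0.03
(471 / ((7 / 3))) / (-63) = -3.20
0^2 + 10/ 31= 10/ 31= 0.32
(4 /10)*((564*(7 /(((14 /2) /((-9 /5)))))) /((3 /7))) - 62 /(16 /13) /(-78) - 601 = -1857449 /1200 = -1547.87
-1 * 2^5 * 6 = -192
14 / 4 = 3.50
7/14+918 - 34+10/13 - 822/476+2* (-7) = 1345182/1547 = 869.54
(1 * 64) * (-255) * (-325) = 5304000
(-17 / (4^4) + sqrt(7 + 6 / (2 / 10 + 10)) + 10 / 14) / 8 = 1161 / 14336 + sqrt(2193) / 136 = 0.43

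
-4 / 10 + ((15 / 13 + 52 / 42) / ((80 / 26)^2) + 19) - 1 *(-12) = 1036649 / 33600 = 30.85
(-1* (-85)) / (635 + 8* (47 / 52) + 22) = 221 / 1727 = 0.13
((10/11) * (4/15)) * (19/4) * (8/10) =152/165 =0.92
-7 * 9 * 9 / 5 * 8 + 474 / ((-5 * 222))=-167911 / 185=-907.63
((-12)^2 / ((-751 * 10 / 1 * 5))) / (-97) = 72 / 1821175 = 0.00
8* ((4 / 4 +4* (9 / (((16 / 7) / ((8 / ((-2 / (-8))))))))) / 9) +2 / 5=20218 / 45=449.29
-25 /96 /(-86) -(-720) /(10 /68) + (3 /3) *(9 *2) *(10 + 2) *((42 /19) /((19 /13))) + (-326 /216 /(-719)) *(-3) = 33575401714205 /6428757312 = 5222.69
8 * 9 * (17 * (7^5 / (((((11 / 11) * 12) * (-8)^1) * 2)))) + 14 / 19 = -16285871 / 152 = -107143.89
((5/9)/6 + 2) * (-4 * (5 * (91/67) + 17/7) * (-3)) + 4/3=982852/4221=232.85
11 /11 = 1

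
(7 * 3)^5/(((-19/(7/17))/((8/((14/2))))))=-32672808/323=-101154.20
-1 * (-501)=501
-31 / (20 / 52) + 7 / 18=-7219 / 90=-80.21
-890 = -890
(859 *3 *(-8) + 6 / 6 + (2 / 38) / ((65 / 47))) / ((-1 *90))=12729739 / 55575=229.06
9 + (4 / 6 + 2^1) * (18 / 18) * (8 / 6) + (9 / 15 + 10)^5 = 3764112562 / 28125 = 133835.11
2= 2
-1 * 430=-430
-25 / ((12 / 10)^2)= -625 / 36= -17.36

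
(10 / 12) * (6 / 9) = 5 / 9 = 0.56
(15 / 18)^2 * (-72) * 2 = -100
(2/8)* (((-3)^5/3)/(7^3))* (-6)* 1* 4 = 486/343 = 1.42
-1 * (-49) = 49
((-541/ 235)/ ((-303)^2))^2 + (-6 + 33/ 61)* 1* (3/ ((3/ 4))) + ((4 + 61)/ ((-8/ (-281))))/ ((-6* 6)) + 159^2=22893554925733910672987/ 908627866337815200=25195.74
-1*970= -970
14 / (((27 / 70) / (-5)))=-4900 / 27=-181.48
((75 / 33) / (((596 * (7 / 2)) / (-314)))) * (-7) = 3925 / 1639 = 2.39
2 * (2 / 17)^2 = 8 / 289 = 0.03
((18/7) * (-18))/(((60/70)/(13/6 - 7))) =261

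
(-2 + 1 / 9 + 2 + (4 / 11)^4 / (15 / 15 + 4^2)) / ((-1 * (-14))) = 251201 / 31361022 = 0.01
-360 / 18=-20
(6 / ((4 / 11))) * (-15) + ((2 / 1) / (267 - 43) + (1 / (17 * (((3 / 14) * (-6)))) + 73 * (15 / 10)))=-2365399 / 17136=-138.04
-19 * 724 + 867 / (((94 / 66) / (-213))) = -6740675 / 47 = -143418.62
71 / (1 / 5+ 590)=355 / 2951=0.12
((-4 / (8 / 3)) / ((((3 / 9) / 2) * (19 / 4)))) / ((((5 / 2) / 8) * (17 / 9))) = -5184 / 1615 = -3.21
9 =9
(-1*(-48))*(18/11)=864/11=78.55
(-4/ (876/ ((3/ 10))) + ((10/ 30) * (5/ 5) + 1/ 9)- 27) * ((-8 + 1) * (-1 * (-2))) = 1221353/ 3285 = 371.80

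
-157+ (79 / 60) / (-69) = -650059 / 4140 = -157.02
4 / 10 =2 / 5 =0.40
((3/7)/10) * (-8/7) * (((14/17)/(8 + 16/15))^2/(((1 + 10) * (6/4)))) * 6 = -135/918731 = -0.00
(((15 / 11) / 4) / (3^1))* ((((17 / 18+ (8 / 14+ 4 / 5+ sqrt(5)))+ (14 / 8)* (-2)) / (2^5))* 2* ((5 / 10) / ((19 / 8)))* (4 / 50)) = -373 / 2633400+ sqrt(5) / 8360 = 0.00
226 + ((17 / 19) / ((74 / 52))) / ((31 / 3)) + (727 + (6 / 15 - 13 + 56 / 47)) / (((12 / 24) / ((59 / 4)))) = 109269280374 / 5121355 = 21336.01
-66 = -66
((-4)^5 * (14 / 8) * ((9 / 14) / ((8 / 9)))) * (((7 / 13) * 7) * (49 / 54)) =-57624 / 13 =-4432.62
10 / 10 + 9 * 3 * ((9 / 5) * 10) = 487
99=99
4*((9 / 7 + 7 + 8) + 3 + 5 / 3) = 83.81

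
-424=-424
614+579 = 1193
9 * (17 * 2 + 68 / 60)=1581 / 5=316.20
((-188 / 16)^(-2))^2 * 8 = 0.00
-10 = -10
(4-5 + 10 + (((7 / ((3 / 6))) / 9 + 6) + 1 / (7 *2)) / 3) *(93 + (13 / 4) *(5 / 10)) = 3302791 / 3024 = 1092.19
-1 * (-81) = 81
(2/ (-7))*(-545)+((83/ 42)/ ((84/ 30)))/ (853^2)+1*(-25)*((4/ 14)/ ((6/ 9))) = 62035943755/ 427834092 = 145.00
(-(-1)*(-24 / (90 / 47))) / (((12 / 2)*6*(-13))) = 47 / 1755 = 0.03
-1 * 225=-225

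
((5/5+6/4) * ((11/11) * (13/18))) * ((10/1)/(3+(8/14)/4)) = 2275/396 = 5.74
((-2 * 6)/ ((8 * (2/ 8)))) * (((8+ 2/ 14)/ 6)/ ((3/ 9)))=-171/ 7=-24.43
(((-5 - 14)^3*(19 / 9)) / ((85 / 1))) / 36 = -130321 / 27540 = -4.73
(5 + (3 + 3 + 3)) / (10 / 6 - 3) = -21 / 2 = -10.50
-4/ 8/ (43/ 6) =-3/ 43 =-0.07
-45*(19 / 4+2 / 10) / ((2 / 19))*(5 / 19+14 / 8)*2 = -8520.19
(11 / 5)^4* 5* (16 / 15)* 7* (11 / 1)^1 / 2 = 4810.06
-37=-37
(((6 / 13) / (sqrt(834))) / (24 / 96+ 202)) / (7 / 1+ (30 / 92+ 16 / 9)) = 1656* sqrt(834) / 5509761647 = 0.00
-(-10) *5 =50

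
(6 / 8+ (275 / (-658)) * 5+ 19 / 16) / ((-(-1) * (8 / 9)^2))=-64881 / 336896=-0.19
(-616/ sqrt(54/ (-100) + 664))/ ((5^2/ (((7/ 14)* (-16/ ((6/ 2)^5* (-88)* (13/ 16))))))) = -128* sqrt(1354)/ 10693215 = -0.00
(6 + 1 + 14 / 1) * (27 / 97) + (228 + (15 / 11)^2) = 2766468 / 11737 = 235.70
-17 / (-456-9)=0.04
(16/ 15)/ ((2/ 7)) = 56/ 15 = 3.73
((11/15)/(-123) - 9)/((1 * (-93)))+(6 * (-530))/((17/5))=-87997388/94095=-935.20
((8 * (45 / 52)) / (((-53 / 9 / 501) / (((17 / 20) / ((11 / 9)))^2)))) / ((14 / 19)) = -386.60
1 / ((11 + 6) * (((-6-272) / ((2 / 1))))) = -1 / 2363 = -0.00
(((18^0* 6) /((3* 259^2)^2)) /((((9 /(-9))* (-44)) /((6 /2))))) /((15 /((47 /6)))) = 47 /8909723910780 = 0.00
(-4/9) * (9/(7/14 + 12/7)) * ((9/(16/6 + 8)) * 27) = -5103/124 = -41.15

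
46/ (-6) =-23/ 3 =-7.67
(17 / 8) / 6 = 0.35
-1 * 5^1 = -5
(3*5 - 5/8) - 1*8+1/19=977/152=6.43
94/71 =1.32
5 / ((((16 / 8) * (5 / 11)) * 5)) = 1.10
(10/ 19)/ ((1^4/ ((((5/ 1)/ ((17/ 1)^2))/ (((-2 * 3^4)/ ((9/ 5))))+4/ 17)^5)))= 13680510051411715/ 36188896843594352304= 0.00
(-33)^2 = 1089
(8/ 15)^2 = 64/ 225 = 0.28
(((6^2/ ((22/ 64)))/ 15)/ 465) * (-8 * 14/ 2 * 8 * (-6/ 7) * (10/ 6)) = 16384/ 1705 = 9.61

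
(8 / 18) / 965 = 4 / 8685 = 0.00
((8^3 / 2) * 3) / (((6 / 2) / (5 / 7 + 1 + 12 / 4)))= 8448 / 7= 1206.86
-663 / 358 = -1.85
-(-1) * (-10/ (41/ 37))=-370/ 41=-9.02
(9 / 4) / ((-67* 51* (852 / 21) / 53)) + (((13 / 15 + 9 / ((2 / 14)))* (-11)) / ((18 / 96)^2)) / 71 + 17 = -46194035647 / 174677040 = -264.45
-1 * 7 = -7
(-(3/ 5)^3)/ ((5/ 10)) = -54/ 125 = -0.43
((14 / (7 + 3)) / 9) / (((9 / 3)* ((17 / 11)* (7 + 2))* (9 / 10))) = 154 / 37179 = 0.00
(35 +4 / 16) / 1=141 / 4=35.25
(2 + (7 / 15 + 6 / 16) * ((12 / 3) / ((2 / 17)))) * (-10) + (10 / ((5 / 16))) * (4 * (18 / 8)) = -109 / 6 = -18.17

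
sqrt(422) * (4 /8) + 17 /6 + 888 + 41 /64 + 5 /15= sqrt(422) /2 + 171227 /192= 902.08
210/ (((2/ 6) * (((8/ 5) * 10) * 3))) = 105/ 8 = 13.12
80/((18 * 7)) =40/63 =0.63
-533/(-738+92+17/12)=492/595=0.83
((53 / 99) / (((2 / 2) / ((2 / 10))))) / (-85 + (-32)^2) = 53 / 464805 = 0.00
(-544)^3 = -160989184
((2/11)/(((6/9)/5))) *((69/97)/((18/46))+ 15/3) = 9.30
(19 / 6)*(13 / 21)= 247 / 126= 1.96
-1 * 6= -6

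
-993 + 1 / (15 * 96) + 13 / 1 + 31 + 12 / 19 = -25947341 / 27360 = -948.37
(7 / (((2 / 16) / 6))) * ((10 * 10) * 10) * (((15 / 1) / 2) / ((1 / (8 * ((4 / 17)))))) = 80640000 / 17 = 4743529.41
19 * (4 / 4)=19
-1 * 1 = -1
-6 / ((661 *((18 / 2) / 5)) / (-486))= 1620 / 661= 2.45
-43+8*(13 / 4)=-17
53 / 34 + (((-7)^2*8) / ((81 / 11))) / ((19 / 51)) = 144.45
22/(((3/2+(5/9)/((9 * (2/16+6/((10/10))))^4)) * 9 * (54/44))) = 1356019550424/1021217243707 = 1.33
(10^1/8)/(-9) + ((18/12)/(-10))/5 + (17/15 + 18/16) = 3761/1800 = 2.09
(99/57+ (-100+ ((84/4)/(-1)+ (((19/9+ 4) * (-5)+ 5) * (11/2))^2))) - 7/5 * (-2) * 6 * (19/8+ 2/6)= 60581507/3078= 19682.10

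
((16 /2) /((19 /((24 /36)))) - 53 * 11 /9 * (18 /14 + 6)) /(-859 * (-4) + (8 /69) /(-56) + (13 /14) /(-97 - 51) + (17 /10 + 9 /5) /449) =-575279084024 /4190751117377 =-0.14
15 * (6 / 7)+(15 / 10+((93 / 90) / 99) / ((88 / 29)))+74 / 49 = 203251451 / 12806640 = 15.87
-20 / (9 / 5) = -100 / 9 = -11.11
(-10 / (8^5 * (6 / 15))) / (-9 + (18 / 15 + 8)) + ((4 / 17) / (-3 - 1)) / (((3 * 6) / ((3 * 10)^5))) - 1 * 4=-44239030349 / 557056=-79415.77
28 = 28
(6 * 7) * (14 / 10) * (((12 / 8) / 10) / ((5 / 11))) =4851 / 250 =19.40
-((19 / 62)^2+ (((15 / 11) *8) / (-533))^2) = -12464645209 / 132136612036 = -0.09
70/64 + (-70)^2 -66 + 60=4895.09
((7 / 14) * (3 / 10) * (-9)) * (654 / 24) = -2943 / 80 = -36.79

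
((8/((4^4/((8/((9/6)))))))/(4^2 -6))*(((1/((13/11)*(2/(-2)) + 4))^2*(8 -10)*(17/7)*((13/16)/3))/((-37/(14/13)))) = 2057/25601040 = 0.00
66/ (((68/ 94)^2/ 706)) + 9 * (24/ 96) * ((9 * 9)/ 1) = 103141245/ 1156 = 89222.53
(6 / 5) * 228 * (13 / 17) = 17784 / 85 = 209.22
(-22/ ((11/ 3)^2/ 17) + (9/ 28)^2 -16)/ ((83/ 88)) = -376997/ 8134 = -46.35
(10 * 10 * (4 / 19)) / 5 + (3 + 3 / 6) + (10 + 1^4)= 711 / 38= 18.71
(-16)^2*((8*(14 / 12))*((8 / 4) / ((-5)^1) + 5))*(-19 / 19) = -164864 / 15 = -10990.93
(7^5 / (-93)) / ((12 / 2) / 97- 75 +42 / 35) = 1164485 / 475137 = 2.45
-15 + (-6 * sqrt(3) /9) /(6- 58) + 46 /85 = -14.44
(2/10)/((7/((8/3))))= 0.08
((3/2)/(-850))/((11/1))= -3/18700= -0.00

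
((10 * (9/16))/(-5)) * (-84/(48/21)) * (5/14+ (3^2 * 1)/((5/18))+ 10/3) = 477477/320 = 1492.12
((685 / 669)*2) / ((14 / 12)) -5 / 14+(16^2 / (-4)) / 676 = 687733 / 527618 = 1.30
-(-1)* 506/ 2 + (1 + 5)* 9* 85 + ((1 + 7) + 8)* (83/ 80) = 24298/ 5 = 4859.60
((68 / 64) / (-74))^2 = 289 / 1401856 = 0.00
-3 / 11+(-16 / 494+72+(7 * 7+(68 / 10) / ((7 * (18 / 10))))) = 20751842 / 171171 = 121.23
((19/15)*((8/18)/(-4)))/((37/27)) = -19/185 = -0.10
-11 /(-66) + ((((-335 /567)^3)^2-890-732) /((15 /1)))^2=5809139604074760677372333107856037006173 /496831611433144738446218190664152450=11692.37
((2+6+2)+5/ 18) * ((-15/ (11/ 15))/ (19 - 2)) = -4625/ 374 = -12.37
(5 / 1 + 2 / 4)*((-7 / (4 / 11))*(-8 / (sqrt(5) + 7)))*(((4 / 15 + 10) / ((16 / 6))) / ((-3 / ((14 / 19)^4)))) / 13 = -99648703 / 25412595 + 14235529*sqrt(5) / 25412595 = -2.67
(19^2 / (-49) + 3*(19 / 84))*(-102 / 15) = 22287 / 490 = 45.48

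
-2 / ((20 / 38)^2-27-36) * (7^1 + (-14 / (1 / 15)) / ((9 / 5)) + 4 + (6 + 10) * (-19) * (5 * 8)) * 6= -53134868 / 22643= -2346.64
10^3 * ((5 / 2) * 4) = 10000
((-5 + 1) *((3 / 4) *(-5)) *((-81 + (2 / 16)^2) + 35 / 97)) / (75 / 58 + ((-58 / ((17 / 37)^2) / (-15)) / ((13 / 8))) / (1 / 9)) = -1363304374575 / 115816922912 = -11.77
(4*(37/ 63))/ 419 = 148/ 26397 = 0.01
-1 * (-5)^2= -25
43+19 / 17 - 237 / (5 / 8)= -28482 / 85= -335.08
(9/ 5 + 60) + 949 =5054/ 5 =1010.80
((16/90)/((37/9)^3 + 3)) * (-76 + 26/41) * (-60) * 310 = 186215760/54161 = 3438.19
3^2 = 9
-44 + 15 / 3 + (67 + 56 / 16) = 63 / 2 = 31.50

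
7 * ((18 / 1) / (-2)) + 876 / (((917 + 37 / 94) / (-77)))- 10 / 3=-139.86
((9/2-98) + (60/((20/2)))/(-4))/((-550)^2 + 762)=-95/303262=-0.00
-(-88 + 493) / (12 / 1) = -135 / 4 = -33.75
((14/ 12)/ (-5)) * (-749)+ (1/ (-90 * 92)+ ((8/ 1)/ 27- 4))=4249201/ 24840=171.06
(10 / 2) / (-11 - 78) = -5 / 89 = -0.06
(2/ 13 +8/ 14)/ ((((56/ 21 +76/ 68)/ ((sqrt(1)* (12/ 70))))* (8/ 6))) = 15147/ 614705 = 0.02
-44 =-44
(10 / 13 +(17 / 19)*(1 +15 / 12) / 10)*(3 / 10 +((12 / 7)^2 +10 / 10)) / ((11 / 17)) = 338578001 / 53253200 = 6.36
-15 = -15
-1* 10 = -10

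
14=14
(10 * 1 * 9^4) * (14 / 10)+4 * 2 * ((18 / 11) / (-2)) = 1010322 / 11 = 91847.45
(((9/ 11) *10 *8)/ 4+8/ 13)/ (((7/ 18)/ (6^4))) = 56640384/ 1001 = 56583.80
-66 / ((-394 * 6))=11 / 394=0.03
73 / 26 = 2.81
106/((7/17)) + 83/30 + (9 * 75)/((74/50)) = 5565467/7770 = 716.28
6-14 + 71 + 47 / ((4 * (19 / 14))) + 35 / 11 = 31283 / 418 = 74.84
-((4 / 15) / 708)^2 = -1 / 7049025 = -0.00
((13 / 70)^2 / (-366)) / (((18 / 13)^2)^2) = -4826809 / 188263958400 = -0.00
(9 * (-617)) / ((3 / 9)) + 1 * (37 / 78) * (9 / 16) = -6930033 / 416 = -16658.73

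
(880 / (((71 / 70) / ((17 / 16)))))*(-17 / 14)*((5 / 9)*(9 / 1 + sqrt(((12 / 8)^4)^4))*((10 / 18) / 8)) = -1957071875 / 1308672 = -1495.46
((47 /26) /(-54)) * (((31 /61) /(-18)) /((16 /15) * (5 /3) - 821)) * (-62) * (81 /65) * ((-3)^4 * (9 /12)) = 32926743 /6080660560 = 0.01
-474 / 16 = -237 / 8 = -29.62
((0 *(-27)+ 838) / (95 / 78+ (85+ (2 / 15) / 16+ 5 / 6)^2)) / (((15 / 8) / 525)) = 43924608000 / 1379665813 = 31.84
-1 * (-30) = 30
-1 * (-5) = 5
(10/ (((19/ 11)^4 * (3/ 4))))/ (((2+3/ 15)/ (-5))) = -1331000/ 390963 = -3.40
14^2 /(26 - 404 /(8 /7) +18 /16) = -224 /373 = -0.60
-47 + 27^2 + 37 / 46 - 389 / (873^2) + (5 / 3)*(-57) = 20607188137 / 35057934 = 587.80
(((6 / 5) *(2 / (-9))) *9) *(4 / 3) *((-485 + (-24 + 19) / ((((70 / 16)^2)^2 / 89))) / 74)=1167401352 / 55523125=21.03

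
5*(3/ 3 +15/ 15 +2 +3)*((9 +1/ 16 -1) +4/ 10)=4739/ 16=296.19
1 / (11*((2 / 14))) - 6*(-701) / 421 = 49213 / 4631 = 10.63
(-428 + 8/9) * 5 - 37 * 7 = -2394.56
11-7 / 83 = 906 / 83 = 10.92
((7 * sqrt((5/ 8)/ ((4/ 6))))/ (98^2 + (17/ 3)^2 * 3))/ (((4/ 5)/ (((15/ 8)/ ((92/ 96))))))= 4725 * sqrt(15)/ 10709168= 0.00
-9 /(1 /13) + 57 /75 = -2906 /25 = -116.24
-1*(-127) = 127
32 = 32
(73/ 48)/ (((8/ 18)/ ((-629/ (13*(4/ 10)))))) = -688755/ 1664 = -413.92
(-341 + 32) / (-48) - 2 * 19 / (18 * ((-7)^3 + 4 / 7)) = 2224147 / 345168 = 6.44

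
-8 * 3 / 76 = -6 / 19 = -0.32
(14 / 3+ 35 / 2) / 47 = 133 / 282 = 0.47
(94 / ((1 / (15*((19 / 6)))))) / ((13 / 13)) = 4465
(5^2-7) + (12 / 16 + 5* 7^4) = 48095 / 4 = 12023.75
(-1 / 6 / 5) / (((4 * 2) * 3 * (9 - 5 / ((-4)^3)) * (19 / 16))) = -64 / 496755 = -0.00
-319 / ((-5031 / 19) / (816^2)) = 802177.14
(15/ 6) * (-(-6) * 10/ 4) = 75/ 2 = 37.50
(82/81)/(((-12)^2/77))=3157/5832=0.54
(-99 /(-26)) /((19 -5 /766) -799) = -37917 /7767305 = -0.00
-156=-156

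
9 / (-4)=-9 / 4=-2.25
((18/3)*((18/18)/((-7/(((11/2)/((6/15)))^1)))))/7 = -165/98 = -1.68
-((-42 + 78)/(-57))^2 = -144/361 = -0.40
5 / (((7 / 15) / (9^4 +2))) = 492225 / 7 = 70317.86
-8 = -8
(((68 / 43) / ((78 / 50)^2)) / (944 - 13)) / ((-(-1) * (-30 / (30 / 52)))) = -10625 / 791572509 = -0.00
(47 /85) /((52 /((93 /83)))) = 4371 /366860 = 0.01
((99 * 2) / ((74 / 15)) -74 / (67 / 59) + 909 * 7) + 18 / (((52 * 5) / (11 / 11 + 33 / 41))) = 6338.10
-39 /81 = -13 /27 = -0.48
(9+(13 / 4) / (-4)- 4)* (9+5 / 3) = 134 / 3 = 44.67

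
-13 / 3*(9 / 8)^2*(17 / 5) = -5967 / 320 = -18.65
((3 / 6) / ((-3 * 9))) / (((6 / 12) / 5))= -5 / 27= -0.19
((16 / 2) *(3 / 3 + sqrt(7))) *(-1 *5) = -40 *sqrt(7) - 40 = -145.83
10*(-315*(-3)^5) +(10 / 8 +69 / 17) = 52050961 / 68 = 765455.31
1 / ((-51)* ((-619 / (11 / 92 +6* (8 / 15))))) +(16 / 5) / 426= 1570669 / 206208708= 0.01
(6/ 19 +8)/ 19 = 158/ 361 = 0.44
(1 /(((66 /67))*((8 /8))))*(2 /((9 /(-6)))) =-134 /99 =-1.35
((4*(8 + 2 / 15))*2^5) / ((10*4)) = 1952 / 75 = 26.03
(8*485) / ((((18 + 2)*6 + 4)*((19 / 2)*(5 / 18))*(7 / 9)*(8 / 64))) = 502848 / 4123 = 121.96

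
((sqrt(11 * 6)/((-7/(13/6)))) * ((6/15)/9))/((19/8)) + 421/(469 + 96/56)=2947/3295-104 * sqrt(66)/17955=0.85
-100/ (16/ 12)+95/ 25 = -356/ 5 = -71.20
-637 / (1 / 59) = -37583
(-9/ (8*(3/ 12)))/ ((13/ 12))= -54/ 13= -4.15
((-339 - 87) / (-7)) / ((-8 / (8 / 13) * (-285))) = 142 / 8645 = 0.02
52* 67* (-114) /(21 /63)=-1191528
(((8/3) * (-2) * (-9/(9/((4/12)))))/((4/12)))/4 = 1.33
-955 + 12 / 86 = -41059 / 43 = -954.86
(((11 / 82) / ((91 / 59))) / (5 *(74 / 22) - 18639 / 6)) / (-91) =7139 / 23078260933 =0.00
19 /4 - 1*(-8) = 51 /4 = 12.75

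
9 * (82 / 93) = 246 / 31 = 7.94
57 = 57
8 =8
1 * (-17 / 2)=-17 / 2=-8.50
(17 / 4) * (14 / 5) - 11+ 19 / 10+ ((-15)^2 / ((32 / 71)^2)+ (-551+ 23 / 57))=163385197 / 291840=559.85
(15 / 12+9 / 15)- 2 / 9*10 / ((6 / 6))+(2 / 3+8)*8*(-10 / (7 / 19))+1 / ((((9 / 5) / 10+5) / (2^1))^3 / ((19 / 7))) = -41201907400951 / 21891213540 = -1882.12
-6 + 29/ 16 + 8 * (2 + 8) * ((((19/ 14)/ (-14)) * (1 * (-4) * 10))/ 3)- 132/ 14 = 211175/ 2352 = 89.79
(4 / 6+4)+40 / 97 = 1478 / 291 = 5.08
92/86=46/43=1.07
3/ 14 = 0.21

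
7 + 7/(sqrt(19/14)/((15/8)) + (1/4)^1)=12971/8153 + 6720 * sqrt(266)/8153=15.03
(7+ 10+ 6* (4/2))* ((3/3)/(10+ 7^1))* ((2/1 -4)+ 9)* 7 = 1421/17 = 83.59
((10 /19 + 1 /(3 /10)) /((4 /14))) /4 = 385 /114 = 3.38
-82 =-82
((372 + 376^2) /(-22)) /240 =-35437 /1320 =-26.85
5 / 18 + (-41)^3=-1240573 / 18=-68920.72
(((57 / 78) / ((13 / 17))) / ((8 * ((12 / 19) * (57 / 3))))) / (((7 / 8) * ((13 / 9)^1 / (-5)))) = -4845 / 123032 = -0.04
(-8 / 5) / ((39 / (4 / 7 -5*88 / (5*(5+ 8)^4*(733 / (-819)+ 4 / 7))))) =-0.02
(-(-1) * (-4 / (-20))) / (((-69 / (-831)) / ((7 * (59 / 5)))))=114401 / 575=198.96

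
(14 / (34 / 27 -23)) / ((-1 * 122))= 189 / 35807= 0.01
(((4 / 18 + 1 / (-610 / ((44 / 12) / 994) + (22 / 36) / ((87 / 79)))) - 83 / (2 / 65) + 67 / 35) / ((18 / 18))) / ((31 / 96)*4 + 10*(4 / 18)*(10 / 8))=-19348426762061996 / 29212144429055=-662.34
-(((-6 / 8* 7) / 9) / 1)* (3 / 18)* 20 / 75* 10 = 7 / 27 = 0.26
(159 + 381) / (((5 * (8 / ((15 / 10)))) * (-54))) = -3 / 8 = -0.38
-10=-10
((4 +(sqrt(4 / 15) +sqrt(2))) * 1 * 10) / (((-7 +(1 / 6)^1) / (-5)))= 40 * sqrt(15) / 41 +300 * sqrt(2) / 41 +1200 / 41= 43.39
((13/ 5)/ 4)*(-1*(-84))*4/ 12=91/ 5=18.20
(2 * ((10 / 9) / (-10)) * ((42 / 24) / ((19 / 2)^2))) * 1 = -14 / 3249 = -0.00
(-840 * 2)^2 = 2822400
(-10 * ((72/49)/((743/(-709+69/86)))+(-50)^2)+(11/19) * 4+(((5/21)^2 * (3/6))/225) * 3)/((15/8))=-160515538167172/12046530195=-13324.63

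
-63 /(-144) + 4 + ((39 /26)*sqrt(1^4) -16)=-161 /16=-10.06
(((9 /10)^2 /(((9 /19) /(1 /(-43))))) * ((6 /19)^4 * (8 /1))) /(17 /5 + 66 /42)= -27216 /42765865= -0.00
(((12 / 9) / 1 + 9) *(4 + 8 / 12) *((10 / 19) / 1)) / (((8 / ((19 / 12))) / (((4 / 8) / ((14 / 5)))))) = 775 / 864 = 0.90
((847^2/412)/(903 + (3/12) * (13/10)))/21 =1024870/11165097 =0.09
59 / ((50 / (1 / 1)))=59 / 50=1.18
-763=-763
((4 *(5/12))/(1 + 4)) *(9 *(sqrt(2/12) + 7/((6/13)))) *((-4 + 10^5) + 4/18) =449983 *sqrt(6)/9 + 40948453/9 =4672297.97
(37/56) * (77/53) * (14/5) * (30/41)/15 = 2849/21730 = 0.13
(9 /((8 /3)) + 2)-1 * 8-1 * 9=-93 /8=-11.62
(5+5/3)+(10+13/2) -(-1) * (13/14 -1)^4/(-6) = 1779941/76832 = 23.17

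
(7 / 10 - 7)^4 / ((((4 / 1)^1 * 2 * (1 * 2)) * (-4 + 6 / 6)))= -5250987 / 160000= -32.82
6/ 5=1.20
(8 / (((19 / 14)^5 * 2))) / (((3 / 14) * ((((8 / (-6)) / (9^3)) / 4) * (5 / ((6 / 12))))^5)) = -15696429998272577410248 / 7737809375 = -2028536661679.21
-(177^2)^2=-981506241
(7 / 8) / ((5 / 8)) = 7 / 5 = 1.40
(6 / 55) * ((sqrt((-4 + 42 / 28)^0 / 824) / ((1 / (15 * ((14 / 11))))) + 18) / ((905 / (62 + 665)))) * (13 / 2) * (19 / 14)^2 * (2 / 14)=30706299 * sqrt(206) / 4421373880 + 92118897 / 34145650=2.80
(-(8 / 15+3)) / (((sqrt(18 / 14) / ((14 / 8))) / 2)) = -371 * sqrt(7) / 90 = -10.91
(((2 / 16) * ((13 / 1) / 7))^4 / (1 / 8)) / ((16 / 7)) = 28561 / 2809856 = 0.01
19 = 19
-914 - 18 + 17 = -915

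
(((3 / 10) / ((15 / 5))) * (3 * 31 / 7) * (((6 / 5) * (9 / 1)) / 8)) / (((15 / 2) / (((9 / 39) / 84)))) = 0.00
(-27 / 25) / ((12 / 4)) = -9 / 25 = -0.36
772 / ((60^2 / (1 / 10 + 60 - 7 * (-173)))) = 817741 / 3000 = 272.58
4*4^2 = 64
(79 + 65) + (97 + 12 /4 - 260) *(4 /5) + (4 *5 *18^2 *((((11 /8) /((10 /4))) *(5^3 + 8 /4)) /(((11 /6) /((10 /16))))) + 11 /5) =771616 /5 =154323.20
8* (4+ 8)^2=1152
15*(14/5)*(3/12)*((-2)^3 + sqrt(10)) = -84 + 21*sqrt(10)/2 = -50.80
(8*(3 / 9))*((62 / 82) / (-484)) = -62 / 14883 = -0.00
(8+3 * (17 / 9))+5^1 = 56 / 3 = 18.67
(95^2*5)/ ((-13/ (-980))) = 3401730.77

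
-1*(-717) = 717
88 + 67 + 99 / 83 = 12964 / 83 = 156.19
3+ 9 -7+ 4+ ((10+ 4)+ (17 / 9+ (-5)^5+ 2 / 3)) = -27895 / 9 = -3099.44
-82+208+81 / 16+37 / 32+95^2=293031 / 32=9157.22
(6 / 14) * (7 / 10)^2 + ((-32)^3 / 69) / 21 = -3246371 / 144900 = -22.40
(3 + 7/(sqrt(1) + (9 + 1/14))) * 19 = 9899/141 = 70.21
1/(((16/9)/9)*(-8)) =-81/128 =-0.63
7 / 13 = 0.54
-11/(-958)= 11/958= 0.01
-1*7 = -7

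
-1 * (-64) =64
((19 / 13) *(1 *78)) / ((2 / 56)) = 3192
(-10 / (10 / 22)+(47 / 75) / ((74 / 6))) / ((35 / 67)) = -1360301 / 32375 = -42.02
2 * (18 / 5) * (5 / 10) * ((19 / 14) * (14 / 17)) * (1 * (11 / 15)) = 1254 / 425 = 2.95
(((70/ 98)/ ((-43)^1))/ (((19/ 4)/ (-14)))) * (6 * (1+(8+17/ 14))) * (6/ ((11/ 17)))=159120/ 5719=27.82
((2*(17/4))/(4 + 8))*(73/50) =1241/1200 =1.03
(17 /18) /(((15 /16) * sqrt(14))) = 68 * sqrt(14) /945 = 0.27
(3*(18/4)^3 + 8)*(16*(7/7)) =4502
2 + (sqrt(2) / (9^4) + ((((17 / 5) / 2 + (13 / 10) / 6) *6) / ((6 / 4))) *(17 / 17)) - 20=-10.33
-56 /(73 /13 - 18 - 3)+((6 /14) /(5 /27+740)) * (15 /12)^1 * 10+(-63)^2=5557534853 /1398950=3972.65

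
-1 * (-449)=449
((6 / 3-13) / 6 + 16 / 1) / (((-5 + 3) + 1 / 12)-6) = -34 / 19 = -1.79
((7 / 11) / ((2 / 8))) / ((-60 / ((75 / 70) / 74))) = -1 / 1628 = -0.00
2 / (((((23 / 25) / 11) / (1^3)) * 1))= 550 / 23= 23.91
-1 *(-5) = 5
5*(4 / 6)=10 / 3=3.33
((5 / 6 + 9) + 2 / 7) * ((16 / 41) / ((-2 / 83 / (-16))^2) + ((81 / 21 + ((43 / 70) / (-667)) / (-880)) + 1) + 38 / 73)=119902099590957561 / 68865434176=1741107.15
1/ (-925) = -1/ 925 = -0.00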